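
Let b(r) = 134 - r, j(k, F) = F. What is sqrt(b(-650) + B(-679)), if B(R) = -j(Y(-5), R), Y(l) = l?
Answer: sqrt(1463) ≈ 38.249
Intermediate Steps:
B(R) = -R
sqrt(b(-650) + B(-679)) = sqrt((134 - 1*(-650)) - 1*(-679)) = sqrt((134 + 650) + 679) = sqrt(784 + 679) = sqrt(1463)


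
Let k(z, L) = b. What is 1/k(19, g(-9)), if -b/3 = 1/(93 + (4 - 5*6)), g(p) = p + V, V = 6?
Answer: -67/3 ≈ -22.333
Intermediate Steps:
g(p) = 6 + p (g(p) = p + 6 = 6 + p)
b = -3/67 (b = -3/(93 + (4 - 5*6)) = -3/(93 + (4 - 30)) = -3/(93 - 26) = -3/67 ≈ -0.044776)
k(z, L) = -3/67
1/k(19, g(-9)) = 1/(-3/67) = -67/3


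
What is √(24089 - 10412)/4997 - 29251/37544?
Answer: -29251/37544 + √13677/4997 ≈ -0.75571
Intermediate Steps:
√(24089 - 10412)/4997 - 29251/37544 = √13677*(1/4997) - 29251*1/37544 = √13677/4997 - 29251/37544 = -29251/37544 + √13677/4997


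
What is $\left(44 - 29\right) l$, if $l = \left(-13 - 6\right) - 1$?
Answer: $-300$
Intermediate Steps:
$l = -20$ ($l = -19 - 1 = -20$)
$\left(44 - 29\right) l = \left(44 - 29\right) \left(-20\right) = 15 \left(-20\right) = -300$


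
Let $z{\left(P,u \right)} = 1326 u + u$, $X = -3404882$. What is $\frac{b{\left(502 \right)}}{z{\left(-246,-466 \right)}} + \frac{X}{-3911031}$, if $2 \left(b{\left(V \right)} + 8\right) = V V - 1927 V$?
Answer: $\frac{3504427042097}{2418511171842} \approx 1.449$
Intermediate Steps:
$b{\left(V \right)} = -8 + \frac{V^{2}}{2} - \frac{1927 V}{2}$ ($b{\left(V \right)} = -8 + \frac{V V - 1927 V}{2} = -8 + \frac{V^{2} - 1927 V}{2} = -8 + \left(\frac{V^{2}}{2} - \frac{1927 V}{2}\right) = -8 + \frac{V^{2}}{2} - \frac{1927 V}{2}$)
$z{\left(P,u \right)} = 1327 u$
$\frac{b{\left(502 \right)}}{z{\left(-246,-466 \right)}} + \frac{X}{-3911031} = \frac{-8 + \frac{502^{2}}{2} - 483677}{1327 \left(-466\right)} - \frac{3404882}{-3911031} = \frac{-8 + \frac{1}{2} \cdot 252004 - 483677}{-618382} - - \frac{3404882}{3911031} = \left(-8 + 126002 - 483677\right) \left(- \frac{1}{618382}\right) + \frac{3404882}{3911031} = \left(-357683\right) \left(- \frac{1}{618382}\right) + \frac{3404882}{3911031} = \frac{357683}{618382} + \frac{3404882}{3911031} = \frac{3504427042097}{2418511171842}$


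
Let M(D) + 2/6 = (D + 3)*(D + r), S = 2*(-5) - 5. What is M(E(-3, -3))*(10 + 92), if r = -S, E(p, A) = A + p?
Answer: -2788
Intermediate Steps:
S = -15 (S = -10 - 5 = -15)
r = 15 (r = -1*(-15) = 15)
M(D) = -1/3 + (3 + D)*(15 + D) (M(D) = -1/3 + (D + 3)*(D + 15) = -1/3 + (3 + D)*(15 + D))
M(E(-3, -3))*(10 + 92) = (134/3 + (-3 - 3)**2 + 18*(-3 - 3))*(10 + 92) = (134/3 + (-6)**2 + 18*(-6))*102 = (134/3 + 36 - 108)*102 = -82/3*102 = -2788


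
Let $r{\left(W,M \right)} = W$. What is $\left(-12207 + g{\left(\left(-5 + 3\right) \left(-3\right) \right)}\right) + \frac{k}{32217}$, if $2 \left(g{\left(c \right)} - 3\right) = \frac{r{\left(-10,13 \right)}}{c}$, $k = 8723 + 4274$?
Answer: $- \frac{786380237}{64434} \approx -12204.0$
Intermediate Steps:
$k = 12997$
$g{\left(c \right)} = 3 - \frac{5}{c}$ ($g{\left(c \right)} = 3 + \frac{\left(-10\right) \frac{1}{c}}{2} = 3 - \frac{5}{c}$)
$\left(-12207 + g{\left(\left(-5 + 3\right) \left(-3\right) \right)}\right) + \frac{k}{32217} = \left(-12207 + \left(3 - \frac{5}{\left(-5 + 3\right) \left(-3\right)}\right)\right) + \frac{12997}{32217} = \left(-12207 + \left(3 - \frac{5}{\left(-2\right) \left(-3\right)}\right)\right) + 12997 \cdot \frac{1}{32217} = \left(-12207 + \left(3 - \frac{5}{6}\right)\right) + \frac{12997}{32217} = \left(-12207 + \frac{13}{6}\right) + \frac{12997}{32217} = - \frac{73229}{6} + \frac{12997}{32217} = - \frac{786380237}{64434}$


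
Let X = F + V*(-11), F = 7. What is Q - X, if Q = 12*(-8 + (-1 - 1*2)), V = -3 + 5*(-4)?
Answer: -392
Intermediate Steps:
V = -23 (V = -3 - 20 = -23)
Q = -132 (Q = 12*(-8 + (-1 - 2)) = 12*(-8 - 3) = 12*(-11) = -132)
X = 260 (X = 7 - 23*(-11) = 7 + 253 = 260)
Q - X = -132 - 1*260 = -132 - 260 = -392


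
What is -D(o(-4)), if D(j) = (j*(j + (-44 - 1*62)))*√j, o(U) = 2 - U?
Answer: 600*√6 ≈ 1469.7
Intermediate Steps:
D(j) = j^(3/2)*(-106 + j) (D(j) = (j*(j + (-44 - 62)))*√j = (j*(j - 106))*√j = (j*(-106 + j))*√j = j^(3/2)*(-106 + j))
-D(o(-4)) = -(2 - 1*(-4))^(3/2)*(-106 + (2 - 1*(-4))) = -(2 + 4)^(3/2)*(-106 + (2 + 4)) = -6^(3/2)*(-106 + 6) = -6*√6*(-100) = -(-600)*√6 = 600*√6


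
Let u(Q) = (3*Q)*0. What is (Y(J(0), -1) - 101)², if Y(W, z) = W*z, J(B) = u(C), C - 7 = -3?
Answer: 10201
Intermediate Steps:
C = 4 (C = 7 - 3 = 4)
u(Q) = 0
J(B) = 0
(Y(J(0), -1) - 101)² = (0*(-1) - 101)² = (0 - 101)² = (-101)² = 10201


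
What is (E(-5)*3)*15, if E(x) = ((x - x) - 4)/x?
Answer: 36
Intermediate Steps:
E(x) = -4/x (E(x) = (0 - 4)/x = -4/x)
(E(-5)*3)*15 = (-4/(-5)*3)*15 = (-4*(-⅕)*3)*15 = ((⅘)*3)*15 = (12/5)*15 = 36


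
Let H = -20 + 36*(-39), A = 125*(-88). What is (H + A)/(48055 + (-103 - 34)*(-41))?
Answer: -1553/6709 ≈ -0.23148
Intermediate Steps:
A = -11000
H = -1424 (H = -20 - 1404 = -1424)
(H + A)/(48055 + (-103 - 34)*(-41)) = (-1424 - 11000)/(48055 + (-103 - 34)*(-41)) = -12424/(48055 - 137*(-41)) = -12424/(48055 + 5617) = -12424/53672 = -12424*1/53672 = -1553/6709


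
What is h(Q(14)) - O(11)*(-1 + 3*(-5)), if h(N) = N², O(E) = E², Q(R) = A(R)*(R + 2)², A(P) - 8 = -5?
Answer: 591760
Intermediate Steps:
A(P) = 3 (A(P) = 8 - 5 = 3)
Q(R) = 3*(2 + R)² (Q(R) = 3*(R + 2)² = 3*(2 + R)²)
h(Q(14)) - O(11)*(-1 + 3*(-5)) = (3*(2 + 14)²)² - 11²*(-1 + 3*(-5)) = (3*16²)² - 121*(-1 - 15) = (3*256)² - 121*(-16) = 768² - 1*(-1936) = 589824 + 1936 = 591760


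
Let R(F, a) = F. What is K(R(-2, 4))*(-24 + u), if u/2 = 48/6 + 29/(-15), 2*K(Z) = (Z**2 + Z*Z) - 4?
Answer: -356/15 ≈ -23.733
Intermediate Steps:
K(Z) = -2 + Z**2 (K(Z) = ((Z**2 + Z*Z) - 4)/2 = ((Z**2 + Z**2) - 4)/2 = (2*Z**2 - 4)/2 = (-4 + 2*Z**2)/2 = -2 + Z**2)
u = 182/15 (u = 2*(48/6 + 29/(-15)) = 2*(48*(1/6) + 29*(-1/15)) = 2*(8 - 29/15) = 2*(91/15) = 182/15 ≈ 12.133)
K(R(-2, 4))*(-24 + u) = (-2 + (-2)**2)*(-24 + 182/15) = (-2 + 4)*(-178/15) = 2*(-178/15) = -356/15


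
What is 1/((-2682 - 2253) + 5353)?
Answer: 1/418 ≈ 0.0023923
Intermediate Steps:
1/((-2682 - 2253) + 5353) = 1/(-4935 + 5353) = 1/418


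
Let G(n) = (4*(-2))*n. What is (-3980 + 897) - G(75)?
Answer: -2483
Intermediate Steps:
G(n) = -8*n
(-3980 + 897) - G(75) = (-3980 + 897) - (-8)*75 = -3083 - 1*(-600) = -3083 + 600 = -2483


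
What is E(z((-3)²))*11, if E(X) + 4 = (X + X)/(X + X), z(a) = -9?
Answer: -33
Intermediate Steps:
E(X) = -3 (E(X) = -4 + (X + X)/(X + X) = -4 + (2*X)/((2*X)) = -4 + (2*X)*(1/(2*X)) = -4 + 1 = -3)
E(z((-3)²))*11 = -3*11 = -33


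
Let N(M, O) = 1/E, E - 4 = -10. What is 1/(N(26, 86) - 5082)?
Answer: -6/30493 ≈ -0.00019677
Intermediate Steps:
E = -6 (E = 4 - 10 = -6)
N(M, O) = -⅙ (N(M, O) = 1/(-6) = -⅙)
1/(N(26, 86) - 5082) = 1/(-⅙ - 5082) = 1/(-30493/6) = -6/30493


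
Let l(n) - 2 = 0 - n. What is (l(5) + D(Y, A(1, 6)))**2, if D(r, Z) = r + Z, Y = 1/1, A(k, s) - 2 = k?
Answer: 1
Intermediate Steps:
l(n) = 2 - n (l(n) = 2 + (0 - n) = 2 - n)
A(k, s) = 2 + k
Y = 1
D(r, Z) = Z + r
(l(5) + D(Y, A(1, 6)))**2 = ((2 - 1*5) + ((2 + 1) + 1))**2 = ((2 - 5) + (3 + 1))**2 = (-3 + 4)**2 = 1**2 = 1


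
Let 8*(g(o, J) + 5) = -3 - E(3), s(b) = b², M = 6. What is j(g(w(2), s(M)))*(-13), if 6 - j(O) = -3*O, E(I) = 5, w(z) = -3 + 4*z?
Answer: 156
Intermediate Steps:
g(o, J) = -6 (g(o, J) = -5 + (-3 - 1*5)/8 = -5 + (-3 - 5)/8 = -5 + (⅛)*(-8) = -5 - 1 = -6)
j(O) = 6 + 3*O (j(O) = 6 - (-3)*O = 6 + 3*O)
j(g(w(2), s(M)))*(-13) = (6 + 3*(-6))*(-13) = (6 - 18)*(-13) = -12*(-13) = 156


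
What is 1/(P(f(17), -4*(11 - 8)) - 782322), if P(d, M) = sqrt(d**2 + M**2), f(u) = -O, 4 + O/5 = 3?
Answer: -1/782309 ≈ -1.2783e-6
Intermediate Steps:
O = -5 (O = -20 + 5*3 = -20 + 15 = -5)
f(u) = 5 (f(u) = -(-5) = -1*(-5) = 5)
P(d, M) = sqrt(M**2 + d**2)
1/(P(f(17), -4*(11 - 8)) - 782322) = 1/(sqrt((-4*(11 - 8))**2 + 5**2) - 782322) = 1/(sqrt((-4*3)**2 + 25) - 782322) = 1/(sqrt((-12)**2 + 25) - 782322) = 1/(sqrt(144 + 25) - 782322) = 1/(sqrt(169) - 782322) = 1/(13 - 782322) = 1/(-782309) = -1/782309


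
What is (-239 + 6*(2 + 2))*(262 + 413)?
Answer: -145125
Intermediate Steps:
(-239 + 6*(2 + 2))*(262 + 413) = (-239 + 6*4)*675 = (-239 + 24)*675 = -215*675 = -145125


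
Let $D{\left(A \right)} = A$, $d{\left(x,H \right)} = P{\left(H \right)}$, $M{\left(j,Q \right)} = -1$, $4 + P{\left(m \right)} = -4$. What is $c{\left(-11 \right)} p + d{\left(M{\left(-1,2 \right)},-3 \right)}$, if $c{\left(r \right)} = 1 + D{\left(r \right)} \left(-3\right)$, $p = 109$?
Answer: $3698$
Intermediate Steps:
$P{\left(m \right)} = -8$ ($P{\left(m \right)} = -4 - 4 = -8$)
$d{\left(x,H \right)} = -8$
$c{\left(r \right)} = 1 - 3 r$ ($c{\left(r \right)} = 1 + r \left(-3\right) = 1 - 3 r$)
$c{\left(-11 \right)} p + d{\left(M{\left(-1,2 \right)},-3 \right)} = \left(1 - -33\right) 109 - 8 = \left(1 + 33\right) 109 - 8 = 34 \cdot 109 - 8 = 3706 - 8 = 3698$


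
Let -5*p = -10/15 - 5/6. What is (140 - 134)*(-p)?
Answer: -9/5 ≈ -1.8000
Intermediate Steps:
p = 3/10 (p = -(-10/15 - 5/6)/5 = -(-10*1/15 - 5*1/6)/5 = -(-2/3 - 5/6)/5 = -1/5*(-3/2) = 3/10 ≈ 0.30000)
(140 - 134)*(-p) = (140 - 134)*(-1*3/10) = 6*(-3/10) = -9/5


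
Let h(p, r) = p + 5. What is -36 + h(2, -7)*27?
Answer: 153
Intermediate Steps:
h(p, r) = 5 + p
-36 + h(2, -7)*27 = -36 + (5 + 2)*27 = -36 + 7*27 = -36 + 189 = 153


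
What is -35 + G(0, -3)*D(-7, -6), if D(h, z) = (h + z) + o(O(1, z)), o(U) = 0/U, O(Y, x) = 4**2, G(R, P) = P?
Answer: 4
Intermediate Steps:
O(Y, x) = 16
o(U) = 0
D(h, z) = h + z (D(h, z) = (h + z) + 0 = h + z)
-35 + G(0, -3)*D(-7, -6) = -35 - 3*(-7 - 6) = -35 - 3*(-13) = -35 + 39 = 4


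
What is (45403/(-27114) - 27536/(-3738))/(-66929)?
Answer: -32049705/376855380146 ≈ -8.5045e-5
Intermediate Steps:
(45403/(-27114) - 27536/(-3738))/(-66929) = (45403*(-1/27114) - 27536*(-1/3738))*(-1/66929) = (-45403/27114 + 13768/1869)*(-1/66929) = (32049705/5630674)*(-1/66929) = -32049705/376855380146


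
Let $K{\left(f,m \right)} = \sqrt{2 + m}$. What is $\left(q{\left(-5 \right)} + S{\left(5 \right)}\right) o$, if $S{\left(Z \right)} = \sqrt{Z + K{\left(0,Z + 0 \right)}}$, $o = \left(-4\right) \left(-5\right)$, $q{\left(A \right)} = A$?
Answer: $-100 + 20 \sqrt{5 + \sqrt{7}} \approx -44.698$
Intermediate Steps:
$o = 20$
$S{\left(Z \right)} = \sqrt{Z + \sqrt{2 + Z}}$ ($S{\left(Z \right)} = \sqrt{Z + \sqrt{2 + \left(Z + 0\right)}} = \sqrt{Z + \sqrt{2 + Z}}$)
$\left(q{\left(-5 \right)} + S{\left(5 \right)}\right) o = \left(-5 + \sqrt{5 + \sqrt{2 + 5}}\right) 20 = \left(-5 + \sqrt{5 + \sqrt{7}}\right) 20 = -100 + 20 \sqrt{5 + \sqrt{7}}$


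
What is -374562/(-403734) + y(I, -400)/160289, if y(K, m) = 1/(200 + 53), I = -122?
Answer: 2531609502248/2728778689813 ≈ 0.92774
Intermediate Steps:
y(K, m) = 1/253
-374562/(-403734) + y(I, -400)/160289 = -374562/(-403734) + (1/253)/160289 = -374562*(-1/403734) + (1/253)*(1/160289) = 62427/67289 + 1/40553117 = 2531609502248/2728778689813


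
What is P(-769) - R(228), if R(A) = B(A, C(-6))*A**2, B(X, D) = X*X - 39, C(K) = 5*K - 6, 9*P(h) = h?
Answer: -24302780689/9 ≈ -2.7003e+9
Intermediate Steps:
P(h) = h/9
C(K) = -6 + 5*K
B(X, D) = -39 + X**2 (B(X, D) = X**2 - 39 = -39 + X**2)
R(A) = A**2*(-39 + A**2) (R(A) = (-39 + A**2)*A**2 = A**2*(-39 + A**2))
P(-769) - R(228) = (1/9)*(-769) - 228**2*(-39 + 228**2) = -769/9 - 51984*(-39 + 51984) = -769/9 - 51984*51945 = -769/9 - 1*2700308880 = -769/9 - 2700308880 = -24302780689/9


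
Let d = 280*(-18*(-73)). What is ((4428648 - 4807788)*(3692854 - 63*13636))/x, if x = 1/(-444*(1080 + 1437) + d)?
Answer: 805401540625857120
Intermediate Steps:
d = 367920 (d = 280*1314 = 367920)
x = -1/749628 (x = 1/(-444*(1080 + 1437) + 367920) = 1/(-444*2517 + 367920) = 1/(-1117548 + 367920) = 1/(-749628) = -1/749628 ≈ -1.3340e-6)
((4428648 - 4807788)*(3692854 - 63*13636))/x = ((4428648 - 4807788)*(3692854 - 63*13636))/(-1/749628) = -379140*(3692854 - 859068)*(-749628) = -379140*2833786*(-749628) = -1074401624040*(-749628) = 805401540625857120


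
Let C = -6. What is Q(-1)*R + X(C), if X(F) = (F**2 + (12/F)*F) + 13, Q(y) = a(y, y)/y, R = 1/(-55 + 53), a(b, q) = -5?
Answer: 117/2 ≈ 58.500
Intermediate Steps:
R = -1/2 (R = 1/(-2) = -1/2 ≈ -0.50000)
Q(y) = -5/y
X(F) = 25 + F**2 (X(F) = (F**2 + 12) + 13 = (12 + F**2) + 13 = 25 + F**2)
Q(-1)*R + X(C) = -5/(-1)*(-1/2) + (25 + (-6)**2) = -5*(-1)*(-1/2) + (25 + 36) = 5*(-1/2) + 61 = -5/2 + 61 = 117/2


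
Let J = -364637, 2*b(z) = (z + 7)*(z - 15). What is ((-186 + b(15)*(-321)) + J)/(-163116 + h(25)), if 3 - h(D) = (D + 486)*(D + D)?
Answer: 364823/188663 ≈ 1.9337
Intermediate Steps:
b(z) = (-15 + z)*(7 + z)/2 (b(z) = ((z + 7)*(z - 15))/2 = ((7 + z)*(-15 + z))/2 = ((-15 + z)*(7 + z))/2 = (-15 + z)*(7 + z)/2)
h(D) = 3 - 2*D*(486 + D) (h(D) = 3 - (D + 486)*(D + D) = 3 - (486 + D)*2*D = 3 - 2*D*(486 + D))
((-186 + b(15)*(-321)) + J)/(-163116 + h(25)) = ((-186 + (-105/2 + (1/2)*15**2 - 4*15)*(-321)) - 364637)/(-163116 + (3 - 972*25 - 2*25**2)) = ((-186 + (-105/2 + (1/2)*225 - 60)*(-321)) - 364637)/(-163116 + (3 - 24300 - 2*625)) = ((-186 + (-105/2 + 225/2 - 60)*(-321)) - 364637)/(-163116 + (3 - 24300 - 1250)) = ((-186 + 0*(-321)) - 364637)/(-163116 - 25547) = ((-186 + 0) - 364637)/(-188663) = (-186 - 364637)*(-1/188663) = -364823*(-1/188663) = 364823/188663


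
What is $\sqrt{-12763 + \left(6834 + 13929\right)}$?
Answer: $40 \sqrt{5} \approx 89.443$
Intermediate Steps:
$\sqrt{-12763 + \left(6834 + 13929\right)} = \sqrt{-12763 + 20763} = \sqrt{8000} = 40 \sqrt{5}$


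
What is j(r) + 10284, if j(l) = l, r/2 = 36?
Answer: 10356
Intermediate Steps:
r = 72 (r = 2*36 = 72)
j(r) + 10284 = 72 + 10284 = 10356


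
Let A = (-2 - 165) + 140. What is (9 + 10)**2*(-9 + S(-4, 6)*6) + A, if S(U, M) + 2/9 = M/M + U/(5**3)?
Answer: -622742/375 ≈ -1660.6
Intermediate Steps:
S(U, M) = 7/9 + U/125 (S(U, M) = -2/9 + (M/M + U/(5**3)) = -2/9 + (1 + U/125) = 7/9 + U/125)
A = -27 (A = -167 + 140 = -27)
(9 + 10)**2*(-9 + S(-4, 6)*6) + A = (9 + 10)**2*(-9 + (7/9 + (1/125)*(-4))*6) - 27 = 19**2*(-9 + (7/9 - 4/125)*6) - 27 = 361*(-9 + (839/1125)*6) - 27 = 361*(-9 + 1678/375) - 27 = 361*(-1697/375) - 27 = -612617/375 - 27 = -622742/375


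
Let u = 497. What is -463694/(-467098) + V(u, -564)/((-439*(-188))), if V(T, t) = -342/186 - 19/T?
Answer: 147401528753923/148487012154838 ≈ 0.99269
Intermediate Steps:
V(T, t) = -57/31 - 19/T (V(T, t) = -342*1/186 - 19/T = -57/31 - 19/T)
-463694/(-467098) + V(u, -564)/((-439*(-188))) = -463694/(-467098) + (-57/31 - 19/497)/((-439*(-188))) = -463694*(-1/467098) + (-57/31 - 19*1/497)/82532 = 231847/233549 + (-57/31 - 19/497)*(1/82532) = 231847/233549 - 28918/15407*1/82532 = 231847/233549 - 14459/635785262 = 147401528753923/148487012154838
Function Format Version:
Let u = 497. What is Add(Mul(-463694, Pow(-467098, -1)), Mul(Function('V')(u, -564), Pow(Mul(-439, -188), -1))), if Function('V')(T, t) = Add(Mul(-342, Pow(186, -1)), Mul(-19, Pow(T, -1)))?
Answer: Rational(147401528753923, 148487012154838) ≈ 0.99269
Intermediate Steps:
Function('V')(T, t) = Add(Rational(-57, 31), Mul(-19, Pow(T, -1))) (Function('V')(T, t) = Add(Mul(-342, Rational(1, 186)), Mul(-19, Pow(T, -1))) = Add(Rational(-57, 31), Mul(-19, Pow(T, -1))))
Add(Mul(-463694, Pow(-467098, -1)), Mul(Function('V')(u, -564), Pow(Mul(-439, -188), -1))) = Add(Mul(-463694, Pow(-467098, -1)), Mul(Add(Rational(-57, 31), Mul(-19, Pow(497, -1))), Pow(Mul(-439, -188), -1))) = Add(Mul(-463694, Rational(-1, 467098)), Mul(Add(Rational(-57, 31), Mul(-19, Rational(1, 497))), Pow(82532, -1))) = Add(Rational(231847, 233549), Mul(Add(Rational(-57, 31), Rational(-19, 497)), Rational(1, 82532))) = Add(Rational(231847, 233549), Mul(Rational(-28918, 15407), Rational(1, 82532))) = Add(Rational(231847, 233549), Rational(-14459, 635785262)) = Rational(147401528753923, 148487012154838)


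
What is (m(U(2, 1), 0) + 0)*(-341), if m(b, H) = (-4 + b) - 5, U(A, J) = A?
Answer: 2387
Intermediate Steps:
m(b, H) = -9 + b
(m(U(2, 1), 0) + 0)*(-341) = ((-9 + 2) + 0)*(-341) = (-7 + 0)*(-341) = -7*(-341) = 2387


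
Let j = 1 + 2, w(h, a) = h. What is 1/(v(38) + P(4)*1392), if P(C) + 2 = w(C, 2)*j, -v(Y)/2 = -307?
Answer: 1/14534 ≈ 6.8804e-5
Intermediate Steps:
v(Y) = 614 (v(Y) = -2*(-307) = 614)
j = 3
P(C) = -2 + 3*C (P(C) = -2 + C*3 = -2 + 3*C)
1/(v(38) + P(4)*1392) = 1/(614 + (-2 + 3*4)*1392) = 1/(614 + (-2 + 12)*1392) = 1/(614 + 10*1392) = 1/(614 + 13920) = 1/14534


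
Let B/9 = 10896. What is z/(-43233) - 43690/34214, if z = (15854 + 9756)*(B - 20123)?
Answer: -34147696978955/739586931 ≈ -46171.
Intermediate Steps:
B = 98064 (B = 9*10896 = 98064)
z = 1996069010 (z = (15854 + 9756)*(98064 - 20123) = 25610*77941 = 1996069010)
z/(-43233) - 43690/34214 = 1996069010/(-43233) - 43690/34214 = 1996069010*(-1/43233) - 43690*1/34214 = -1996069010/43233 - 21845/17107 = -34147696978955/739586931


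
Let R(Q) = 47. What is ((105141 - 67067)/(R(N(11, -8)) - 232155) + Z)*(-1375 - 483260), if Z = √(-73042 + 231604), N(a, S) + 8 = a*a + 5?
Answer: 9225996495/116054 - 1453905*√17618 ≈ -1.9290e+8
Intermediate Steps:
N(a, S) = -3 + a² (N(a, S) = -8 + (a*a + 5) = -8 + (a² + 5) = -8 + (5 + a²) = -3 + a²)
Z = 3*√17618 (Z = √158562 = 3*√17618 ≈ 398.20)
((105141 - 67067)/(R(N(11, -8)) - 232155) + Z)*(-1375 - 483260) = ((105141 - 67067)/(47 - 232155) + 3*√17618)*(-1375 - 483260) = (38074/(-232108) + 3*√17618)*(-484635) = (38074*(-1/232108) + 3*√17618)*(-484635) = (-19037/116054 + 3*√17618)*(-484635) = 9225996495/116054 - 1453905*√17618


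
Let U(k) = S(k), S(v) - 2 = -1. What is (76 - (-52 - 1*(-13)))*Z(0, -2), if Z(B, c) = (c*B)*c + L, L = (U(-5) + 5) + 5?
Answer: 1265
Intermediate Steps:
S(v) = 1 (S(v) = 2 - 1 = 1)
U(k) = 1
L = 11 (L = (1 + 5) + 5 = 6 + 5 = 11)
Z(B, c) = 11 + B*c² (Z(B, c) = (c*B)*c + 11 = (B*c)*c + 11 = B*c² + 11 = 11 + B*c²)
(76 - (-52 - 1*(-13)))*Z(0, -2) = (76 - (-52 - 1*(-13)))*(11 + 0*(-2)²) = (76 - (-52 + 13))*(11 + 0*4) = (76 - 1*(-39))*(11 + 0) = (76 + 39)*11 = 115*11 = 1265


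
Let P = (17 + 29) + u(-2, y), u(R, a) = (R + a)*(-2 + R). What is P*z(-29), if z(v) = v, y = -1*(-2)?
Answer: -1334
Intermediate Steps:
y = 2
u(R, a) = (-2 + R)*(R + a)
P = 46 (P = (17 + 29) + ((-2)² - 2*(-2) - 2*2 - 2*2) = 46 + (4 + 4 - 4 - 4) = 46 + 0 = 46)
P*z(-29) = 46*(-29) = -1334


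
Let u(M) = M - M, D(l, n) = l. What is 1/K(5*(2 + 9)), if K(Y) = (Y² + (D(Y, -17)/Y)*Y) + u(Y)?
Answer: 1/3080 ≈ 0.00032468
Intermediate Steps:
u(M) = 0
K(Y) = Y + Y² (K(Y) = (Y² + (Y/Y)*Y) + 0 = (Y² + 1*Y) + 0 = (Y² + Y) + 0 = (Y + Y²) + 0 = Y + Y²)
1/K(5*(2 + 9)) = 1/((5*(2 + 9))*(1 + 5*(2 + 9))) = 1/((5*11)*(1 + 5*11)) = 1/(55*(1 + 55)) = 1/(55*56) = 1/3080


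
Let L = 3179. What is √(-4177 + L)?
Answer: I*√998 ≈ 31.591*I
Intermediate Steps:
√(-4177 + L) = √(-4177 + 3179) = √(-998) = I*√998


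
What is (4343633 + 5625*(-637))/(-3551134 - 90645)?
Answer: -760508/3641779 ≈ -0.20883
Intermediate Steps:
(4343633 + 5625*(-637))/(-3551134 - 90645) = (4343633 - 3583125)/(-3641779) = 760508*(-1/3641779) = -760508/3641779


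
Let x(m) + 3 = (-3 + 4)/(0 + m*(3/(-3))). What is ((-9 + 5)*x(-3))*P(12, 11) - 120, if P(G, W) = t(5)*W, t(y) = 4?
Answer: 1048/3 ≈ 349.33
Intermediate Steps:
P(G, W) = 4*W
x(m) = -3 - 1/m (x(m) = -3 + (-3 + 4)/(0 + m*(3/(-3))) = -3 + 1/(0 + m*(3*(-1/3))) = -3 + 1/(0 + m*(-1)) = -3 + 1/(0 - m) = -3 + 1/(-m) = -3 + 1*(-1/m) = -3 - 1/m)
((-9 + 5)*x(-3))*P(12, 11) - 120 = ((-9 + 5)*(-3 - 1/(-3)))*(4*11) - 120 = -4*(-3 - 1*(-1/3))*44 - 120 = -4*(-3 + 1/3)*44 - 120 = -4*(-8/3)*44 - 120 = (32/3)*44 - 120 = 1408/3 - 120 = 1048/3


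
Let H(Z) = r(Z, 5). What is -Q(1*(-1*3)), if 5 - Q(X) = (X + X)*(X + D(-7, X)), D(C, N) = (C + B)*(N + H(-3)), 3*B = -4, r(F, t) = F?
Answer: -287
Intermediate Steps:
B = -4/3 (B = (⅓)*(-4) = -4/3 ≈ -1.3333)
H(Z) = Z
D(C, N) = (-3 + N)*(-4/3 + C) (D(C, N) = (C - 4/3)*(N - 3) = (-4/3 + C)*(-3 + N) = (-3 + N)*(-4/3 + C))
Q(X) = 5 - 2*X*(25 - 22*X/3) (Q(X) = 5 - (X + X)*(X + (4 - 3*(-7) - 4*X/3 - 7*X)) = 5 - 2*X*(X + (4 + 21 - 4*X/3 - 7*X)) = 5 - 2*X*(X + (25 - 25*X/3)) = 5 - 2*X*(25 - 22*X/3))
-Q(1*(-1*3)) = -(5 - 50*(-1*3) + 44*(1*(-1*3))²/3) = -(5 - 50*(-3) + 44*(1*(-3))²/3) = -(5 - 50*(-3) + (44/3)*(-3)²) = -(5 + 150 + (44/3)*9) = -(5 + 150 + 132) = -1*287 = -287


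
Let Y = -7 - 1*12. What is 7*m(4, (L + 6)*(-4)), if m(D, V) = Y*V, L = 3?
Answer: 4788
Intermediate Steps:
Y = -19 (Y = -7 - 12 = -19)
m(D, V) = -19*V
7*m(4, (L + 6)*(-4)) = 7*(-19*(3 + 6)*(-4)) = 7*(-171*(-4)) = 7*(-19*(-36)) = 7*684 = 4788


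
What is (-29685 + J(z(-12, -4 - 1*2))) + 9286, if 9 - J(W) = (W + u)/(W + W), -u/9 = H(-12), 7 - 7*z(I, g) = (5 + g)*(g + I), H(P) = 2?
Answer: -448717/22 ≈ -20396.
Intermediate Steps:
z(I, g) = 1 - (5 + g)*(I + g)/7 (z(I, g) = 1 - (5 + g)*(g + I)/7 = 1 - (5 + g)*(I + g)/7)
u = -18 (u = -9*2 = -18)
J(W) = 9 - (-18 + W)/(2*W) (J(W) = 9 - (W - 18)/(W + W) = 9 - (-18 + W)/(2*W))
(-29685 + J(z(-12, -4 - 1*2))) + 9286 = (-29685 + (17/2 + 9/(1 - 5/7*(-12) - 5*(-4 - 1*2)/7 - (-4 - 1*2)²/7 - ⅐*(-12)*(-4 - 1*2)))) + 9286 = (-29685 + (17/2 + 9/(1 + 60/7 - 5*(-4 - 2)/7 - (-4 - 2)²/7 - ⅐*(-12)*(-4 - 2)))) + 9286 = (-29685 + (17/2 + 9/(1 + 60/7 - 5/7*(-6) - ⅐*(-6)² - ⅐*(-12)*(-6)))) + 9286 = (-29685 + (17/2 + 9/(1 + 60/7 + 30/7 - ⅐*36 - 72/7))) + 9286 = (-29685 + (17/2 + 9/(1 + 60/7 + 30/7 - 36/7 - 72/7))) + 9286 = (-29685 + (17/2 + 9/(-11/7))) + 9286 = (-29685 + (17/2 + 9*(-7/11))) + 9286 = (-29685 + (17/2 - 63/11)) + 9286 = (-29685 + 61/22) + 9286 = -653009/22 + 9286 = -448717/22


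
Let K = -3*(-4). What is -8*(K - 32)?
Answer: 160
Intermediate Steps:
K = 12
-8*(K - 32) = -8*(12 - 32) = -8*(-20) = 160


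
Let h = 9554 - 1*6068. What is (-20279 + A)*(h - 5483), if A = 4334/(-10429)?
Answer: 422353567925/10429 ≈ 4.0498e+7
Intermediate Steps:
h = 3486 (h = 9554 - 6068 = 3486)
A = -4334/10429 (A = 4334*(-1/10429) = -4334/10429 ≈ -0.41557)
(-20279 + A)*(h - 5483) = (-20279 - 4334/10429)*(3486 - 5483) = -211494025/10429*(-1997) = 422353567925/10429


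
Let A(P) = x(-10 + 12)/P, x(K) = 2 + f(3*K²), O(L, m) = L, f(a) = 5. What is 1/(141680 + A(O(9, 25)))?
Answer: 9/1275127 ≈ 7.0581e-6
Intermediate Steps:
x(K) = 7 (x(K) = 2 + 5 = 7)
A(P) = 7/P
1/(141680 + A(O(9, 25))) = 1/(141680 + 7/9) = 1/(1275127/9) = 9/1275127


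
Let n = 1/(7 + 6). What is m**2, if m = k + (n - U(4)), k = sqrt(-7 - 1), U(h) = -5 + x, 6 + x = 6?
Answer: 3004/169 + 264*I*sqrt(2)/13 ≈ 17.775 + 28.719*I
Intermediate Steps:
x = 0 (x = -6 + 6 = 0)
n = 1/13 ≈ 0.076923
U(h) = -5 (U(h) = -5 + 0 = -5)
k = 2*I*sqrt(2) (k = sqrt(-8) = 2*I*sqrt(2) ≈ 2.8284*I)
m = 66/13 + 2*I*sqrt(2) (m = 2*I*sqrt(2) + (1/13 - 1*(-5)) = 2*I*sqrt(2) + (1/13 + 5) = 2*I*sqrt(2) + 66/13 = 66/13 + 2*I*sqrt(2) ≈ 5.0769 + 2.8284*I)
m**2 = (66/13 + 2*I*sqrt(2))**2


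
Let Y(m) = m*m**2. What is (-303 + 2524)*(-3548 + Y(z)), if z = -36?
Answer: -111503084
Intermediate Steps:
Y(m) = m**3
(-303 + 2524)*(-3548 + Y(z)) = (-303 + 2524)*(-3548 + (-36)**3) = 2221*(-3548 - 46656) = 2221*(-50204) = -111503084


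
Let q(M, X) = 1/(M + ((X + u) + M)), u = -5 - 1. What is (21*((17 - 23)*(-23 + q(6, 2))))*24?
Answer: 69174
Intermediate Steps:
u = -6
q(M, X) = 1/(-6 + X + 2*M) (q(M, X) = 1/(M + ((X - 6) + M)) = 1/(M + ((-6 + X) + M)) = 1/(M + (-6 + M + X)) = 1/(-6 + X + 2*M))
(21*((17 - 23)*(-23 + q(6, 2))))*24 = (21*((17 - 23)*(-23 + 1/(-6 + 2 + 2*6))))*24 = (21*(-6*(-23 + 1/(-6 + 2 + 12))))*24 = (21*(-6*(-23 + 1/8)))*24 = (21*(-6*(-23 + ⅛)))*24 = (21*(-6*(-183/8)))*24 = (21*(549/4))*24 = (11529/4)*24 = 69174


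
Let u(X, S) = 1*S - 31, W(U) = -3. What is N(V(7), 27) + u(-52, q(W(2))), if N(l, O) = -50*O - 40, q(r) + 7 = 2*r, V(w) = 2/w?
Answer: -1434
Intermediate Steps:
q(r) = -7 + 2*r
u(X, S) = -31 + S (u(X, S) = S - 31 = -31 + S)
N(l, O) = -40 - 50*O
N(V(7), 27) + u(-52, q(W(2))) = (-40 - 50*27) + (-31 + (-7 + 2*(-3))) = (-40 - 1350) + (-31 + (-7 - 6)) = -1390 + (-31 - 13) = -1390 - 44 = -1434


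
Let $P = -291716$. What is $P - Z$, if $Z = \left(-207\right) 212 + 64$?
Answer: $-247896$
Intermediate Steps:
$Z = -43820$ ($Z = -43884 + 64 = -43820$)
$P - Z = -291716 - -43820 = -291716 + 43820 = -247896$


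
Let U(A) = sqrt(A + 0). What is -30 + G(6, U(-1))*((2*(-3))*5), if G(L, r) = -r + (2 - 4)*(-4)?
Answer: -270 + 30*I ≈ -270.0 + 30.0*I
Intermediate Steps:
U(A) = sqrt(A)
G(L, r) = 8 - r (G(L, r) = -r - 2*(-4) = -r + 8 = 8 - r)
-30 + G(6, U(-1))*((2*(-3))*5) = -30 + (8 - sqrt(-1))*((2*(-3))*5) = -30 + (8 - I)*(-6*5) = -30 + (8 - I)*(-30) = -30 + (-240 + 30*I) = -270 + 30*I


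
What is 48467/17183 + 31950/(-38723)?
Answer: 1327790791/665377309 ≈ 1.9955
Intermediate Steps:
48467/17183 + 31950/(-38723) = 48467*(1/17183) + 31950*(-1/38723) = 48467/17183 - 31950/38723 = 1327790791/665377309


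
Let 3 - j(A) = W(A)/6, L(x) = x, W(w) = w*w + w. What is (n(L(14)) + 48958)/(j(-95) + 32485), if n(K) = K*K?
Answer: 147462/92999 ≈ 1.5856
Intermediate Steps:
W(w) = w + w² (W(w) = w² + w = w + w²)
n(K) = K²
j(A) = 3 - A*(1 + A)/6
(n(L(14)) + 48958)/(j(-95) + 32485) = (14² + 48958)/((3 - ⅙*(-95)*(1 - 95)) + 32485) = (196 + 48958)/((3 - ⅙*(-95)*(-94)) + 32485) = 49154/((3 - 4465/3) + 32485) = 49154/(-4456/3 + 32485) = 49154/(92999/3) = 49154*(3/92999) = 147462/92999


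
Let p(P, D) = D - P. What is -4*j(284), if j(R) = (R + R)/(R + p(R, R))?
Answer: -8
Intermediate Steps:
j(R) = 2 (j(R) = (R + R)/(R + (R - R)) = (2*R)/(R + 0) = (2*R)/R = 2)
-4*j(284) = -4*2 = -8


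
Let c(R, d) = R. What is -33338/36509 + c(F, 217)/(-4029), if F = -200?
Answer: -127017002/147094761 ≈ -0.86350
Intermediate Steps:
-33338/36509 + c(F, 217)/(-4029) = -33338/36509 - 200/(-4029) = -33338*1/36509 - 200*(-1/4029) = -33338/36509 + 200/4029 = -127017002/147094761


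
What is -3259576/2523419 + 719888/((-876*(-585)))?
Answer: 2811091156/24868294245 ≈ 0.11304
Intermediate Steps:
-3259576/2523419 + 719888/((-876*(-585))) = -3259576*1/2523419 + 719888/512460 = -3259576/2523419 + 719888*(1/512460) = -3259576/2523419 + 13844/9855 = 2811091156/24868294245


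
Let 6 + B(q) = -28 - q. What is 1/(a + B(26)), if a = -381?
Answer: -1/441 ≈ -0.0022676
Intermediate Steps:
B(q) = -34 - q (B(q) = -6 + (-28 - q) = -34 - q)
1/(a + B(26)) = 1/(-381 + (-34 - 1*26)) = 1/(-381 + (-34 - 26)) = 1/(-381 - 60) = 1/(-441) = -1/441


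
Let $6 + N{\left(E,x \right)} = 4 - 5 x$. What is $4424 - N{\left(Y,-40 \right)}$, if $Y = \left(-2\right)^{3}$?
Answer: $4226$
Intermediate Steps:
$Y = -8$
$N{\left(E,x \right)} = -2 - 5 x$ ($N{\left(E,x \right)} = -6 - \left(-4 + 5 x\right) = -2 - 5 x$)
$4424 - N{\left(Y,-40 \right)} = 4424 - \left(-2 - -200\right) = 4424 - \left(-2 + 200\right) = 4424 - 198 = 4226$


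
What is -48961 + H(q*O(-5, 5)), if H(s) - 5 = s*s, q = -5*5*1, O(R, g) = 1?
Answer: -48331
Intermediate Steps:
q = -25 (q = -25*1 = -25)
H(s) = 5 + s² (H(s) = 5 + s*s = 5 + s²)
-48961 + H(q*O(-5, 5)) = -48961 + (5 + (-25*1)²) = -48961 + (5 + (-25)²) = -48961 + (5 + 625) = -48961 + 630 = -48331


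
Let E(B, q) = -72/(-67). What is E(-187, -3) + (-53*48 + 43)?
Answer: -167495/67 ≈ -2499.9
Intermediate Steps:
E(B, q) = 72/67 (E(B, q) = -72*(-1/67) = 72/67)
E(-187, -3) + (-53*48 + 43) = 72/67 + (-53*48 + 43) = 72/67 + (-2544 + 43) = 72/67 - 2501 = -167495/67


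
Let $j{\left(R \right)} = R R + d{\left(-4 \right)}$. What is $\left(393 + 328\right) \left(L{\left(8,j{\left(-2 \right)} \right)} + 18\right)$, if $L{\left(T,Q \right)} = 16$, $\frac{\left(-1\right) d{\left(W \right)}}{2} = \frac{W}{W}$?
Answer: $24514$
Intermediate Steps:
$d{\left(W \right)} = -2$ ($d{\left(W \right)} = - 2 \frac{W}{W} = \left(-2\right) 1 = -2$)
$j{\left(R \right)} = -2 + R^{2}$ ($j{\left(R \right)} = R R - 2 = R^{2} - 2 = -2 + R^{2}$)
$\left(393 + 328\right) \left(L{\left(8,j{\left(-2 \right)} \right)} + 18\right) = \left(393 + 328\right) \left(16 + 18\right) = 721 \cdot 34 = 24514$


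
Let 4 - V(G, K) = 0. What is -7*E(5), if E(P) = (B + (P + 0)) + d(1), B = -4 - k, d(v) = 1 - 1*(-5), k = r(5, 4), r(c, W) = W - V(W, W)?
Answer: -49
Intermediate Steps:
V(G, K) = 4 (V(G, K) = 4 - 1*0 = 4 + 0 = 4)
r(c, W) = -4 + W (r(c, W) = W - 1*4 = W - 4 = -4 + W)
k = 0 (k = -4 + 4 = 0)
d(v) = 6 (d(v) = 1 + 5 = 6)
B = -4 (B = -4 - 1*0 = -4 + 0 = -4)
E(P) = 2 + P (E(P) = (-4 + (P + 0)) + 6 = (-4 + P) + 6 = 2 + P)
-7*E(5) = -7*(2 + 5) = -7*7 = -49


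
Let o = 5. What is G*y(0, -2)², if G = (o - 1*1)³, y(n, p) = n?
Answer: 0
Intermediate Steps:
G = 64 (G = (5 - 1*1)³ = (5 - 1)³ = 4³ = 64)
G*y(0, -2)² = 64*0² = 64*0 = 0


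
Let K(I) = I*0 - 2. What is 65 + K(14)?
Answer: 63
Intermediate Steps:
K(I) = -2 (K(I) = 0 - 2 = -2)
65 + K(14) = 65 - 2 = 63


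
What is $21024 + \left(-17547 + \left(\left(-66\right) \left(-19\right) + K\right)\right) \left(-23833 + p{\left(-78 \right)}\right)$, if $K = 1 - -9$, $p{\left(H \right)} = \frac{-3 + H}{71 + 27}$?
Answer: $\frac{38034507697}{98} \approx 3.8811 \cdot 10^{8}$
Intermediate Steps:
$p{\left(H \right)} = - \frac{3}{98} + \frac{H}{98}$ ($p{\left(H \right)} = \frac{-3 + H}{98} = \left(-3 + H\right) \frac{1}{98} = - \frac{3}{98} + \frac{H}{98}$)
$K = 10$ ($K = 1 + 9 = 10$)
$21024 + \left(-17547 + \left(\left(-66\right) \left(-19\right) + K\right)\right) \left(-23833 + p{\left(-78 \right)}\right) = 21024 + \left(-17547 + \left(\left(-66\right) \left(-19\right) + 10\right)\right) \left(-23833 + \left(- \frac{3}{98} + \frac{1}{98} \left(-78\right)\right)\right) = 21024 + \left(-17547 + \left(1254 + 10\right)\right) \left(-23833 - \frac{81}{98}\right) = 21024 + \left(-17547 + 1264\right) \left(-23833 - \frac{81}{98}\right) = 21024 - - \frac{38032447345}{98} = 21024 + \frac{38032447345}{98} = \frac{38034507697}{98}$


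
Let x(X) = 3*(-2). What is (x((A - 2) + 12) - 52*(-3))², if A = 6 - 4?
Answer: 22500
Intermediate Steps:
A = 2
x(X) = -6
(x((A - 2) + 12) - 52*(-3))² = (-6 - 52*(-3))² = (-6 + 156)² = 150² = 22500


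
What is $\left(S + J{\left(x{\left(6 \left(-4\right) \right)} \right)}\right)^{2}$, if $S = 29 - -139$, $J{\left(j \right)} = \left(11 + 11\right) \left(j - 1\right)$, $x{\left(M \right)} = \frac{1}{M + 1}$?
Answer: $\frac{11128896}{529} \approx 21038.0$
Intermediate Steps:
$x{\left(M \right)} = \frac{1}{1 + M}$
$J{\left(j \right)} = -22 + 22 j$ ($J{\left(j \right)} = 22 \left(-1 + j\right) = -22 + 22 j$)
$S = 168$ ($S = 29 + 139 = 168$)
$\left(S + J{\left(x{\left(6 \left(-4\right) \right)} \right)}\right)^{2} = \left(168 - \left(22 - \frac{22}{1 + 6 \left(-4\right)}\right)\right)^{2} = \left(168 - \left(22 - \frac{22}{1 - 24}\right)\right)^{2} = \left(168 - \left(22 - \frac{22}{-23}\right)\right)^{2} = \left(168 + \left(-22 + 22 \left(- \frac{1}{23}\right)\right)\right)^{2} = \left(168 - \frac{528}{23}\right)^{2} = \left(\frac{3336}{23}\right)^{2} = \frac{11128896}{529}$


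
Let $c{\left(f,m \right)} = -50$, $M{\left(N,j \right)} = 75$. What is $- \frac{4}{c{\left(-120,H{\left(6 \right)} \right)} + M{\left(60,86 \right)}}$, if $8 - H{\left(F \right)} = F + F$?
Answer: $- \frac{4}{25} \approx -0.16$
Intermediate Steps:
$H{\left(F \right)} = 8 - 2 F$ ($H{\left(F \right)} = 8 - \left(F + F\right) = 8 - 2 F$)
$- \frac{4}{c{\left(-120,H{\left(6 \right)} \right)} + M{\left(60,86 \right)}} = - \frac{4}{-50 + 75} = - \frac{4}{25}$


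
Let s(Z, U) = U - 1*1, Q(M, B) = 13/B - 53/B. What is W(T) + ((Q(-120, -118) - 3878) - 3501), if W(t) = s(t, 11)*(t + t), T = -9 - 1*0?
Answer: -445961/59 ≈ -7558.7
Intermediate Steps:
Q(M, B) = -40/B
s(Z, U) = -1 + U (s(Z, U) = U - 1 = -1 + U)
T = -9 (T = -9 + 0 = -9)
W(t) = 20*t (W(t) = (-1 + 11)*(t + t) = 10*(2*t) = 20*t)
W(T) + ((Q(-120, -118) - 3878) - 3501) = 20*(-9) + ((-40/(-118) - 3878) - 3501) = -180 + ((-40*(-1/118) - 3878) - 3501) = -180 + ((20/59 - 3878) - 3501) = -180 + (-228782/59 - 3501) = -180 - 435341/59 = -445961/59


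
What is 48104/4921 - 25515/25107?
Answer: 51532753/5883407 ≈ 8.7590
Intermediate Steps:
48104/4921 - 25515/25107 = 48104*(1/4921) - 25515*1/25107 = 6872/703 - 8505/8369 = 51532753/5883407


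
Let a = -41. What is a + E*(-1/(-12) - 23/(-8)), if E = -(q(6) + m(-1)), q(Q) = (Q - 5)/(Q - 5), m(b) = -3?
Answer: -421/12 ≈ -35.083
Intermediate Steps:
q(Q) = 1 (q(Q) = (-5 + Q)/(-5 + Q) = 1)
E = 2 (E = -(1 - 3) = -1*(-2) = 2)
a + E*(-1/(-12) - 23/(-8)) = -41 + 2*(-1/(-12) - 23/(-8)) = -41 + 2*(-1*(-1/12) - 23*(-⅛)) = -41 + 2*(1/12 + 23/8) = -41 + 2*(71/24) = -41 + 71/12 = -421/12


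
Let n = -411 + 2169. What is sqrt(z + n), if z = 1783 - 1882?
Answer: sqrt(1659) ≈ 40.731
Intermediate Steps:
z = -99
n = 1758
sqrt(z + n) = sqrt(-99 + 1758) = sqrt(1659)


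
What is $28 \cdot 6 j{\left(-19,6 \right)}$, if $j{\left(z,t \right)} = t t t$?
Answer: $36288$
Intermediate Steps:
$j{\left(z,t \right)} = t^{3}$ ($j{\left(z,t \right)} = t^{2} t = t^{3}$)
$28 \cdot 6 j{\left(-19,6 \right)} = 28 \cdot 6 \cdot 6^{3} = 168 \cdot 216 = 36288$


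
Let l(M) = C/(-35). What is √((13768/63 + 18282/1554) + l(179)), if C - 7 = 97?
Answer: √70024165/555 ≈ 15.078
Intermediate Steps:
C = 104 (C = 7 + 97 = 104)
l(M) = -104/35 (l(M) = 104/(-35) = 104*(-1/35) = -104/35)
√((13768/63 + 18282/1554) + l(179)) = √((13768/63 + 18282/1554) - 104/35) = √((13768*(1/63) + 18282*(1/1554)) - 104/35) = √((13768/63 + 3047/259) - 104/35) = √(536839/2331 - 104/35) = √(378509/1665) = √70024165/555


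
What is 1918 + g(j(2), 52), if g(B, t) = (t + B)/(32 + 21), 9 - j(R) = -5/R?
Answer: 203435/106 ≈ 1919.2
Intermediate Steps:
j(R) = 9 + 5/R (j(R) = 9 - (-5)/R = 9 + 5/R)
g(B, t) = B/53 + t/53 (g(B, t) = (B + t)/53 = (B + t)*(1/53) = B/53 + t/53)
1918 + g(j(2), 52) = 1918 + ((9 + 5/2)/53 + (1/53)*52) = 1918 + ((9 + 5*(½))/53 + 52/53) = 1918 + ((9 + 5/2)/53 + 52/53) = 1918 + ((1/53)*(23/2) + 52/53) = 1918 + (23/106 + 52/53) = 1918 + 127/106 = 203435/106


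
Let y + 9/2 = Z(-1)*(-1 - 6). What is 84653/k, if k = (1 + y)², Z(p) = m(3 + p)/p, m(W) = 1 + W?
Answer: 338612/1225 ≈ 276.42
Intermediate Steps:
Z(p) = (4 + p)/p (Z(p) = (1 + (3 + p))/p = (4 + p)/p)
y = 33/2 (y = -9/2 + ((4 - 1)/(-1))*(-1 - 6) = -9/2 - 1*3*(-7) = -9/2 - 3*(-7) = -9/2 + 21 = 33/2 ≈ 16.500)
k = 1225/4 (k = (1 + 33/2)² = (35/2)² = 1225/4 ≈ 306.25)
84653/k = 84653/(1225/4) = 84653*(4/1225) = 338612/1225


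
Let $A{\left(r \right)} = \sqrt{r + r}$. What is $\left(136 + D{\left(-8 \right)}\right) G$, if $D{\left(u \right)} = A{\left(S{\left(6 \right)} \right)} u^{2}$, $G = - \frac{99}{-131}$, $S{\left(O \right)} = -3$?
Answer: $\frac{13464}{131} + \frac{6336 i \sqrt{6}}{131} \approx 102.78 + 118.47 i$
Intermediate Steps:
$G = \frac{99}{131}$ ($G = \left(-99\right) \left(- \frac{1}{131}\right) = \frac{99}{131} \approx 0.75572$)
$A{\left(r \right)} = \sqrt{2} \sqrt{r}$ ($A{\left(r \right)} = \sqrt{2 r} = \sqrt{2} \sqrt{r}$)
$D{\left(u \right)} = i \sqrt{6} u^{2}$ ($D{\left(u \right)} = \sqrt{2} \sqrt{-3} u^{2} = \sqrt{2} i \sqrt{3} u^{2} = i \sqrt{6} u^{2}$)
$\left(136 + D{\left(-8 \right)}\right) G = \left(136 + i \sqrt{6} \left(-8\right)^{2}\right) \frac{99}{131} = \left(136 + i \sqrt{6} \cdot 64\right) \frac{99}{131} = \left(136 + 64 i \sqrt{6}\right) \frac{99}{131} = \frac{13464}{131} + \frac{6336 i \sqrt{6}}{131}$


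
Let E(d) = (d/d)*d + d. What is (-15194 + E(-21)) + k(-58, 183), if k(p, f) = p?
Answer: -15294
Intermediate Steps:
E(d) = 2*d (E(d) = 1*d + d = d + d = 2*d)
(-15194 + E(-21)) + k(-58, 183) = (-15194 + 2*(-21)) - 58 = (-15194 - 42) - 58 = -15236 - 58 = -15294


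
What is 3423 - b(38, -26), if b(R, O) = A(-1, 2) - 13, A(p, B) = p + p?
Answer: 3438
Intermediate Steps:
A(p, B) = 2*p
b(R, O) = -15 (b(R, O) = 2*(-1) - 13 = -2 - 13 = -15)
3423 - b(38, -26) = 3423 - 1*(-15) = 3423 + 15 = 3438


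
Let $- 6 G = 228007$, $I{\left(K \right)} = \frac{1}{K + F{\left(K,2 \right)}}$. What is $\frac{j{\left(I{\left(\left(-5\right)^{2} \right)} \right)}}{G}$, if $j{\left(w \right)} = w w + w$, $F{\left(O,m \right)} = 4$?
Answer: $- \frac{180}{191753887} \approx -9.387 \cdot 10^{-7}$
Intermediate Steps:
$I{\left(K \right)} = \frac{1}{4 + K}$ ($I{\left(K \right)} = \frac{1}{K + 4} = \frac{1}{4 + K}$)
$G = - \frac{228007}{6}$ ($G = \left(- \frac{1}{6}\right) 228007 = - \frac{228007}{6} \approx -38001.0$)
$j{\left(w \right)} = w + w^{2}$ ($j{\left(w \right)} = w^{2} + w = w + w^{2}$)
$\frac{j{\left(I{\left(\left(-5\right)^{2} \right)} \right)}}{G} = \frac{\frac{1}{4 + \left(-5\right)^{2}} \left(1 + \frac{1}{4 + \left(-5\right)^{2}}\right)}{- \frac{228007}{6}} = \frac{1 + \frac{1}{4 + 25}}{4 + 25} \left(- \frac{6}{228007}\right) = \frac{1 + \frac{1}{29}}{29} \left(- \frac{6}{228007}\right) = \frac{1}{29} \cdot \frac{30}{29} \left(- \frac{6}{228007}\right) = \frac{30}{841} \left(- \frac{6}{228007}\right) = - \frac{180}{191753887}$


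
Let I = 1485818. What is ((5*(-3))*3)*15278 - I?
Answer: -2173328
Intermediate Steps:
((5*(-3))*3)*15278 - I = ((5*(-3))*3)*15278 - 1*1485818 = -15*3*15278 - 1485818 = -45*15278 - 1485818 = -687510 - 1485818 = -2173328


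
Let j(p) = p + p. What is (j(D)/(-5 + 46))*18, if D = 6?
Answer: 216/41 ≈ 5.2683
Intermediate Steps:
j(p) = 2*p
(j(D)/(-5 + 46))*18 = ((2*6)/(-5 + 46))*18 = (12/41)*18 = 216/41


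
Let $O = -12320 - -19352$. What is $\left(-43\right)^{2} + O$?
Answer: $8881$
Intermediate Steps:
$O = 7032$ ($O = -12320 + 19352 = 7032$)
$\left(-43\right)^{2} + O = \left(-43\right)^{2} + 7032 = 1849 + 7032 = 8881$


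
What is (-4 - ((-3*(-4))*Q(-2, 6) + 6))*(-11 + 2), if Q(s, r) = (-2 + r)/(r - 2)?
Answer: 198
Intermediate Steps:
Q(s, r) = 1 (Q(s, r) = (-2 + r)/(-2 + r) = 1)
(-4 - ((-3*(-4))*Q(-2, 6) + 6))*(-11 + 2) = (-4 - (-3*(-4)*1 + 6))*(-11 + 2) = (-4 - (12*1 + 6))*(-9) = (-4 - (12 + 6))*(-9) = (-4 - 1*18)*(-9) = (-4 - 18)*(-9) = -22*(-9) = 198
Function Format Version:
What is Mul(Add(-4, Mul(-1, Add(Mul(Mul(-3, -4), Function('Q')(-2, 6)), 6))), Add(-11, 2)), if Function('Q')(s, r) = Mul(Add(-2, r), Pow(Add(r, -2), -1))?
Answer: 198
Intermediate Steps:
Function('Q')(s, r) = 1 (Function('Q')(s, r) = Mul(Add(-2, r), Pow(Add(-2, r), -1)) = 1)
Mul(Add(-4, Mul(-1, Add(Mul(Mul(-3, -4), Function('Q')(-2, 6)), 6))), Add(-11, 2)) = Mul(Add(-4, Mul(-1, Add(Mul(Mul(-3, -4), 1), 6))), Add(-11, 2)) = Mul(Add(-4, Mul(-1, Add(Mul(12, 1), 6))), -9) = Mul(Add(-4, Mul(-1, Add(12, 6))), -9) = Mul(Add(-4, Mul(-1, 18)), -9) = Mul(Add(-4, -18), -9) = Mul(-22, -9) = 198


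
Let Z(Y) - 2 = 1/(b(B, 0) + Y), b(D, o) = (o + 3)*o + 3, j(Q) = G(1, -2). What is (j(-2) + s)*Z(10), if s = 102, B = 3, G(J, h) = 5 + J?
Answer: 2916/13 ≈ 224.31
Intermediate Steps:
j(Q) = 6 (j(Q) = 5 + 1 = 6)
b(D, o) = 3 + o*(3 + o) (b(D, o) = (3 + o)*o + 3 = o*(3 + o) + 3 = 3 + o*(3 + o))
Z(Y) = 2 + 1/(3 + Y) (Z(Y) = 2 + 1/((3 + 0**2 + 3*0) + Y) = 2 + 1/((3 + 0 + 0) + Y) = 2 + 1/(3 + Y))
(j(-2) + s)*Z(10) = (6 + 102)*((7 + 2*10)/(3 + 10)) = 108*((7 + 20)/13) = 108*((1/13)*27) = 108*(27/13) = 2916/13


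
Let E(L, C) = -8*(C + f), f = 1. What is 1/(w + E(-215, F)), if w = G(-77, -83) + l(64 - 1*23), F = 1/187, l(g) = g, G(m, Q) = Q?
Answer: -187/9358 ≈ -0.019983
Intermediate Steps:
F = 1/187 ≈ 0.0053476
E(L, C) = -8 - 8*C (E(L, C) = -8*(C + 1) = -8*(1 + C) = -8 - 8*C)
w = -42 (w = -83 + (64 - 1*23) = -83 + (64 - 23) = -83 + 41 = -42)
1/(w + E(-215, F)) = 1/(-42 + (-8 - 8*1/187)) = 1/(-42 + (-8 - 8/187)) = 1/(-42 - 1504/187) = 1/(-9358/187) = -187/9358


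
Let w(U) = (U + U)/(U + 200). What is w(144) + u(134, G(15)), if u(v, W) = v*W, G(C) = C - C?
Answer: 36/43 ≈ 0.83721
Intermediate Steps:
w(U) = 2*U/(200 + U) (w(U) = (2*U)/(200 + U) = 2*U/(200 + U))
G(C) = 0
u(v, W) = W*v
w(144) + u(134, G(15)) = 2*144/(200 + 144) + 0*134 = 2*144/344 + 0 = 2*144*(1/344) + 0 = 36/43 + 0 = 36/43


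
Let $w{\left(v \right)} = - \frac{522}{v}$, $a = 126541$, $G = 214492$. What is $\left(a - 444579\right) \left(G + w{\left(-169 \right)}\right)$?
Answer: $- \frac{11528772547460}{169} \approx -6.8218 \cdot 10^{10}$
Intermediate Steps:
$\left(a - 444579\right) \left(G + w{\left(-169 \right)}\right) = \left(126541 - 444579\right) \left(214492 - \frac{522}{-169}\right) = - 318038 \left(214492 - - \frac{522}{169}\right) = - 318038 \left(214492 + \frac{522}{169}\right) = \left(-318038\right) \frac{36249670}{169} = - \frac{11528772547460}{169}$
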